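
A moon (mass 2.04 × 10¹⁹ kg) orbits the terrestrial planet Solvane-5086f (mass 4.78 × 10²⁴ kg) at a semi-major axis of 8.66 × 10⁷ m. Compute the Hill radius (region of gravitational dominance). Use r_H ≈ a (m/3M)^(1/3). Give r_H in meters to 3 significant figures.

9.74 × 10⁵ m

r_H ≈ a (m/3M)^(1/3)
    = (8.66 × 10⁷) × (2.04 × 10¹⁹ / (3 × 4.78 × 10²⁴))^(1/3)
    = 9.74 × 10⁵ m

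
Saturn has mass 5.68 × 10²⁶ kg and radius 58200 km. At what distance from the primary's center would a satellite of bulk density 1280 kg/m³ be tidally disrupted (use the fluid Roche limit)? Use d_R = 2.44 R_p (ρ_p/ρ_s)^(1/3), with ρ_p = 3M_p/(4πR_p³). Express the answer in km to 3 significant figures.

1.15 × 10⁵ km

ρ_p = 3M_p/(4πR_p³) = 3 × (5.68 × 10²⁶) / (4π × (5.82 × 10⁷ m)³) = 688 kg/m³
d_R = 2.44 × 58200 km × (688/1280)^(1/3)
    = 1.15 × 10⁵ km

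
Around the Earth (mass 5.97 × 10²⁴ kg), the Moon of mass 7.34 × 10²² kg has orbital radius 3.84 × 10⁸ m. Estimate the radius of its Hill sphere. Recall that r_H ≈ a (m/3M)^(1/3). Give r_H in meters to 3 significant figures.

6.15 × 10⁷ m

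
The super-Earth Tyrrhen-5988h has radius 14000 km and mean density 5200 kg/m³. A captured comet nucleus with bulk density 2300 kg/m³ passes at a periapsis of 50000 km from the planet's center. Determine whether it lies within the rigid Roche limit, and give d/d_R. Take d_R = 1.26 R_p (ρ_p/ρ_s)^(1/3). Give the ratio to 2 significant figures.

d_R = 1.26 × (14000 km) × (5200/2300)^(1/3) = 23150 km
d/d_R = (50000) / (23150) = 2.2
Since d/d_R > 1, the body is outside the Roche limit.

outside; d/d_R ≈ 2.2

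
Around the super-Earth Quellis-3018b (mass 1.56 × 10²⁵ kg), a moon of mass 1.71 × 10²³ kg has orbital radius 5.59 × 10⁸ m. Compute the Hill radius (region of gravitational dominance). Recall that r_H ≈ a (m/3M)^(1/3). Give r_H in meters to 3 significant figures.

8.61 × 10⁷ m

r_H ≈ a (m/3M)^(1/3)
    = (5.59 × 10⁸) × (1.71 × 10²³ / (3 × 1.56 × 10²⁵))^(1/3)
    = 8.61 × 10⁷ m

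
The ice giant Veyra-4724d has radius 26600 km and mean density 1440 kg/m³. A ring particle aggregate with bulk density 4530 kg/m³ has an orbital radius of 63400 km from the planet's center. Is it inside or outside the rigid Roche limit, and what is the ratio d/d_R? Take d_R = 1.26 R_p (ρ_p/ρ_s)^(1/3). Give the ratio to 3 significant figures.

d_R = 1.26 × (26600 km) × (1440/4530)^(1/3) = 22870 km
d/d_R = (63400) / (22870) = 2.77
Since d/d_R > 1, the body is outside the Roche limit.

outside; d/d_R ≈ 2.77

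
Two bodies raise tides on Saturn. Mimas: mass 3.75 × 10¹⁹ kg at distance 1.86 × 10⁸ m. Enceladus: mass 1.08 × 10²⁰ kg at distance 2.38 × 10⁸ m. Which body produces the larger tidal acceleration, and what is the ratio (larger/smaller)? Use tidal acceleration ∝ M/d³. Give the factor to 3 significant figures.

Compare M/d³ for the two perturbers:
Mimas: (3.75 × 10¹⁹) / (1.86 × 10⁸)³ = 5.828 × 10⁻⁶
Enceladus: (1.08 × 10²⁰) / (2.38 × 10⁸)³ = 8.011 × 10⁻⁶
Ratio (larger/smaller) = 1.37

Enceladus, by a factor of ≈ 1.37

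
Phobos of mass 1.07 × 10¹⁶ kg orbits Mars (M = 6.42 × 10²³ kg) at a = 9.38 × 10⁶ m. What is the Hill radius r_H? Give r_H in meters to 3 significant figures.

r_H ≈ a (m/3M)^(1/3)
    = (9.38 × 10⁶) × (1.07 × 10¹⁶ / (3 × 6.42 × 10²³))^(1/3)
    = 1.66 × 10⁴ m

1.66 × 10⁴ m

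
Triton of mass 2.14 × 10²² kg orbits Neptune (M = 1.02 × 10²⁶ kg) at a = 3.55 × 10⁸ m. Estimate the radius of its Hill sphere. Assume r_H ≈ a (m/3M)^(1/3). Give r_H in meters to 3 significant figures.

r_H ≈ a (m/3M)^(1/3)
    = (3.55 × 10⁸) × (2.14 × 10²² / (3 × 1.02 × 10²⁶))^(1/3)
    = 1.46 × 10⁷ m

1.46 × 10⁷ m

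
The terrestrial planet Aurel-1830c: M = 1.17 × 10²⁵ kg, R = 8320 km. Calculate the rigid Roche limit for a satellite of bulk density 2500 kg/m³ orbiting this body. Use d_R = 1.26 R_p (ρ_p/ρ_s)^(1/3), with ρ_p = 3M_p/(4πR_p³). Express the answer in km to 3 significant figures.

13100 km

ρ_p = 3M_p/(4πR_p³) = 3 × (1.17 × 10²⁵) / (4π × (8.32 × 10⁶ m)³) = 4850 kg/m³
d_R = 1.26 × 8320 km × (4850/2500)^(1/3)
    = 13100 km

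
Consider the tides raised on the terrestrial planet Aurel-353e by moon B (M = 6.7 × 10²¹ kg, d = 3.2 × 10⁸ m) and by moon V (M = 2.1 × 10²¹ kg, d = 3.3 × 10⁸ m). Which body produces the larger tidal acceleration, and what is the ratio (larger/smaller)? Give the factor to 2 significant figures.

Moon B, by a factor of ≈ 3.5

Tidal stretch scales as M/d³; compute that for each body.
Moon B: (6.7 × 10²¹) / (3.2 × 10⁸)³ = 2.045 × 10⁻⁴
Moon V: (2.1 × 10²¹) / (3.3 × 10⁸)³ = 5.844 × 10⁻⁵
Ratio (larger/smaller) = 3.5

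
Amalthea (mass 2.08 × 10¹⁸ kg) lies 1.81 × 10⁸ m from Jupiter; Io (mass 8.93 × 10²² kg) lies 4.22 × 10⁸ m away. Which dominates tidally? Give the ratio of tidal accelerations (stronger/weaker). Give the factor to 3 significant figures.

Io, by a factor of ≈ 3390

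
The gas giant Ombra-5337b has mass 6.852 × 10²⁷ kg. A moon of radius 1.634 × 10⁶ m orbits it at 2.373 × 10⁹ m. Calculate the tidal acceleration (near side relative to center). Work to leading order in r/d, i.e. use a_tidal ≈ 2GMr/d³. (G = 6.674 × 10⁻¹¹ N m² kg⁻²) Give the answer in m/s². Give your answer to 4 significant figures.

1.118 × 10⁻⁴ m/s²

Δa = 2GMr/d³
   = 2 × (6.674 × 10⁻¹¹) × (6.852 × 10²⁷) × (1.634 × 10⁶) / (2.373 × 10⁹)³
   = 1.118 × 10⁻⁴ m/s²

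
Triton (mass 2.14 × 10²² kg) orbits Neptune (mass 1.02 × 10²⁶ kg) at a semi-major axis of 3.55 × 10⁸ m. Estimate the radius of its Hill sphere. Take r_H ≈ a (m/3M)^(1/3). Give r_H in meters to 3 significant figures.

1.46 × 10⁷ m

r_H ≈ a (m/3M)^(1/3)
    = (3.55 × 10⁸) × (2.14 × 10²² / (3 × 1.02 × 10²⁶))^(1/3)
    = 1.46 × 10⁷ m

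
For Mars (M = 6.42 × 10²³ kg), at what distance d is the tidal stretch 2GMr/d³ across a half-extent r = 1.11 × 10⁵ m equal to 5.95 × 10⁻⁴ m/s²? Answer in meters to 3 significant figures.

2.52 × 10⁷ m

2GMr/d³ = a_tidal  ⇒  d = (2GMr / a_tidal)^(1/3)
d = (2 × 6.674×10⁻¹¹ × (6.42 × 10²³) × (1.11 × 10⁵) / (5.95 × 10⁻⁴))^(1/3)
  = 2.52 × 10⁷ m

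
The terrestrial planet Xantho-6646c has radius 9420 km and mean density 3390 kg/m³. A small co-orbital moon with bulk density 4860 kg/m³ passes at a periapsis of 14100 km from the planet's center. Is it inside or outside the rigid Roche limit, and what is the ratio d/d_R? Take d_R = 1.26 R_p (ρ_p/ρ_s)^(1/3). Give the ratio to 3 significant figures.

outside; d/d_R ≈ 1.34

d_R = 1.26 × (9420 km) × (3390/4860)^(1/3) = 10530 km
d/d_R = (14100) / (10530) = 1.34
Since d/d_R > 1, the body is outside the Roche limit.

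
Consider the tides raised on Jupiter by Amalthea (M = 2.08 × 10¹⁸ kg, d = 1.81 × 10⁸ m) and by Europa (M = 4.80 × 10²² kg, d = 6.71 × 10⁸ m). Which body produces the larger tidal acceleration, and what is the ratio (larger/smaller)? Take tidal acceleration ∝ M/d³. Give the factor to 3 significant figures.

Compare M/d³ for the two perturbers:
Amalthea: (2.08 × 10¹⁸) / (1.81 × 10⁸)³ = 3.508 × 10⁻⁷
Europa: (4.80 × 10²²) / (6.71 × 10⁸)³ = 1.589 × 10⁻⁴
Ratio (larger/smaller) = 453

Europa, by a factor of ≈ 453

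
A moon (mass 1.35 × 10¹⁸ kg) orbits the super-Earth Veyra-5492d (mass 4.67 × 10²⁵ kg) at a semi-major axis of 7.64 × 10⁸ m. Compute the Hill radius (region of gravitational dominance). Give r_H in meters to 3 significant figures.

1.63 × 10⁶ m

r_H ≈ a (m/3M)^(1/3)
    = (7.64 × 10⁸) × (1.35 × 10¹⁸ / (3 × 4.67 × 10²⁵))^(1/3)
    = 1.63 × 10⁶ m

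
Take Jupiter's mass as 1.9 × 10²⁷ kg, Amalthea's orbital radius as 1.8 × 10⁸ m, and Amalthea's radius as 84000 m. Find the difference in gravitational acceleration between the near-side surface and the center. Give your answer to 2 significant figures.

3.7 × 10⁻³ m/s²

a_tidal = 2GMr/d³
        = 2 × (6.674 × 10⁻¹¹) × (1.9 × 10²⁷) × (84000) / (1.8 × 10⁸)³
        = 3.7 × 10⁻³ m/s²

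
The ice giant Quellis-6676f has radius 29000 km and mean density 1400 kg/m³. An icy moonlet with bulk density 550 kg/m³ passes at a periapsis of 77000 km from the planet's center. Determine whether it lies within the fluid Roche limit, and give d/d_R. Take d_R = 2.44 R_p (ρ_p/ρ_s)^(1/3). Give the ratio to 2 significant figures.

inside; d/d_R ≈ 0.80

d_R = 2.44 × (29000 km) × (1400/550)^(1/3) = 96610 km
d/d_R = (77000) / (96610) = 0.80
Since d/d_R < 1, the body is inside the Roche limit.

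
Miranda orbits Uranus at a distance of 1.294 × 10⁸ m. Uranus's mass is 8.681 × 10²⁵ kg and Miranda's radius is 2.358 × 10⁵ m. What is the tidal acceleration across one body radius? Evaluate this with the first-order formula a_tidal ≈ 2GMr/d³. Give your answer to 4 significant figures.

1.261 × 10⁻³ m/s²

Differencing GM/(d−r)² and GM/d² to first order in r/d gives 2GMr/d³.
Δg = 2GMr/d³
   = 2 × (6.674 × 10⁻¹¹) × (8.681 × 10²⁵) × (2.358 × 10⁵) / (1.294 × 10⁸)³
   = 1.261 × 10⁻³ m/s²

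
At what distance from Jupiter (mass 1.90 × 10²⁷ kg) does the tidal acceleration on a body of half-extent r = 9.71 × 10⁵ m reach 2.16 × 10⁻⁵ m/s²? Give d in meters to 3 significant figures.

2.25 × 10⁹ m

2GMr/d³ = a_tidal  ⇒  d = (2GMr / a_tidal)^(1/3)
d = (2 × 6.674×10⁻¹¹ × (1.90 × 10²⁷) × (9.71 × 10⁵) / (2.16 × 10⁻⁵))^(1/3)
  = 2.25 × 10⁹ m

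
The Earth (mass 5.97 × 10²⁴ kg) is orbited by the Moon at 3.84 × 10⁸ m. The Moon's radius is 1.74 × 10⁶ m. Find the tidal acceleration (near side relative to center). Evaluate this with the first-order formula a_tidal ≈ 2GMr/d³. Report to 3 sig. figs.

a_tidal = 2GMr/d³
        = 2 × (6.674 × 10⁻¹¹) × (5.97 × 10²⁴) × (1.74 × 10⁶) / (3.84 × 10⁸)³
        = 2.45 × 10⁻⁵ m/s²

2.45 × 10⁻⁵ m/s²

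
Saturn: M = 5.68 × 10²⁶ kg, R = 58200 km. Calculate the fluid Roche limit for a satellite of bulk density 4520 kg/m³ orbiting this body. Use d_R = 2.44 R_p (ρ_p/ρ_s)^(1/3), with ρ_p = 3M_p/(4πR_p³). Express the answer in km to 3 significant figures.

75800 km

ρ_p = 3M_p/(4πR_p³) = 3 × (5.68 × 10²⁶) / (4π × (5.82 × 10⁷ m)³) = 688 kg/m³
d_R = 2.44 × 58200 km × (688/4520)^(1/3)
    = 75800 km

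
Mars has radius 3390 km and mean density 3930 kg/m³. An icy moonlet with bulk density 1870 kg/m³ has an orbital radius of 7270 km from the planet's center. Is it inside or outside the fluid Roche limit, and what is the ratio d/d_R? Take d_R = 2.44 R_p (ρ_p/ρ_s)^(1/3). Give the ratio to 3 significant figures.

inside; d/d_R ≈ 0.686

d_R = 2.44 × (3390 km) × (3930/1870)^(1/3) = 10600 km
d/d_R = (7270) / (10600) = 0.686
Since d/d_R < 1, the body is inside the Roche limit.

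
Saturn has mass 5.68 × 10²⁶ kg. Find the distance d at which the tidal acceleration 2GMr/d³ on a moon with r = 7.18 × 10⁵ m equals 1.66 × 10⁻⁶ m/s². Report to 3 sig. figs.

2GMr/d³ = a_tidal  ⇒  d = (2GMr / a_tidal)^(1/3)
d = (2 × 6.674×10⁻¹¹ × (5.68 × 10²⁶) × (7.18 × 10⁵) / (1.66 × 10⁻⁶))^(1/3)
  = 3.20 × 10⁹ m

3.20 × 10⁹ m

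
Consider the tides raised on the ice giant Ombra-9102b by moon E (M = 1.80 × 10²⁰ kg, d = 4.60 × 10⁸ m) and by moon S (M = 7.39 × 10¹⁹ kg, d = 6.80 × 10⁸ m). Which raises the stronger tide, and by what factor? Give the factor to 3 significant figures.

Moon E, by a factor of ≈ 7.87

Compare M/d³ for the two perturbers:
Moon E: (1.80 × 10²⁰) / (4.60 × 10⁸)³ = 1.849 × 10⁻⁶
Moon S: (7.39 × 10¹⁹) / (6.80 × 10⁸)³ = 2.350 × 10⁻⁷
Ratio (larger/smaller) = 7.87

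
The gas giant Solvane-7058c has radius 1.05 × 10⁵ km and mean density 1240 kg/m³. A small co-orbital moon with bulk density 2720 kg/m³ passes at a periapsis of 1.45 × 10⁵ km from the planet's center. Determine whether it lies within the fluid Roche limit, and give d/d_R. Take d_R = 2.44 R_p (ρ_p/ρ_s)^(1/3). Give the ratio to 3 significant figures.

d_R = 2.44 × (1.05 × 10⁵ km) × (1240/2720)^(1/3) = 1.972 × 10⁵ km
d/d_R = (1.45 × 10⁵) / (1.972 × 10⁵) = 0.735
Since d/d_R < 1, the body is inside the Roche limit.

inside; d/d_R ≈ 0.735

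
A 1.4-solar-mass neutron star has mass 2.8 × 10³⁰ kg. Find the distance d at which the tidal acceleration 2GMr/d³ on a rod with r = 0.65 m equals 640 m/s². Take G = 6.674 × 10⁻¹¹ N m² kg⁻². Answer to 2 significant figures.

7.2 × 10⁵ m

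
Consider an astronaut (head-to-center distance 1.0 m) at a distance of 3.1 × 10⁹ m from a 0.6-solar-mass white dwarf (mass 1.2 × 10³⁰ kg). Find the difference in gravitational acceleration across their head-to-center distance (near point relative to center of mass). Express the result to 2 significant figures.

The tidal stretch is the gradient of GM/d² times the body's extent r, hence the 1/d³ dependence.
Δg = 2GMr/d³
   = 2 × (6.674 × 10⁻¹¹) × (1.2 × 10³⁰) × (1.0) / (3.1 × 10⁹)³
   = 5.4 × 10⁻⁹ m/s²

5.4 × 10⁻⁹ m/s²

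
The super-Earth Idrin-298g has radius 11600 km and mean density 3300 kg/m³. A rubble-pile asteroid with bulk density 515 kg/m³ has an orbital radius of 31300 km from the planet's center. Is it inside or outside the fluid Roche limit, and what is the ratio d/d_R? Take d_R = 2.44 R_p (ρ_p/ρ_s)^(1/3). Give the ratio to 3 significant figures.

inside; d/d_R ≈ 0.595

d_R = 2.44 × (11600 km) × (3300/515)^(1/3) = 52570 km
d/d_R = (31300) / (52570) = 0.595
Since d/d_R < 1, the body is inside the Roche limit.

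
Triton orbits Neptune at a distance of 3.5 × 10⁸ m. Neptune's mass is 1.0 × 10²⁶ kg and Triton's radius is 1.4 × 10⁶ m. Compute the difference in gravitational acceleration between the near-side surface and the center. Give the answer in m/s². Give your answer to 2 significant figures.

Since r ≪ d, expand the inverse-square field across one radius to get the leading 2GMr/d³ term.
a_tidal = 2GMr/d³
        = 2 × (6.674 × 10⁻¹¹) × (1.0 × 10²⁶) × (1.4 × 10⁶) / (3.5 × 10⁸)³
        = 4.4 × 10⁻⁴ m/s²

4.4 × 10⁻⁴ m/s²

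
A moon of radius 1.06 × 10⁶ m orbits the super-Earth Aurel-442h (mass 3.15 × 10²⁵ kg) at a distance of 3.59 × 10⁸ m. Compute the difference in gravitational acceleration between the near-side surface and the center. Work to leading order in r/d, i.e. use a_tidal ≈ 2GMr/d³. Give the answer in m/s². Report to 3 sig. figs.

9.63 × 10⁻⁵ m/s²

Since r ≪ d, expand the inverse-square field across one radius to get the leading 2GMr/d³ term.
Δa = 2GMr/d³
   = 2 × (6.674 × 10⁻¹¹) × (3.15 × 10²⁵) × (1.06 × 10⁶) / (3.59 × 10⁸)³
   = 9.63 × 10⁻⁵ m/s²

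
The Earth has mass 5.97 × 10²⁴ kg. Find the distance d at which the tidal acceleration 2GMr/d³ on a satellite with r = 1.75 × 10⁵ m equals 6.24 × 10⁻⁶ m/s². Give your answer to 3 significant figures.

2.82 × 10⁸ m

2GMr/d³ = a_tidal  ⇒  d = (2GMr / a_tidal)^(1/3)
d = (2 × 6.674×10⁻¹¹ × (5.97 × 10²⁴) × (1.75 × 10⁵) / (6.24 × 10⁻⁶))^(1/3)
  = 2.82 × 10⁸ m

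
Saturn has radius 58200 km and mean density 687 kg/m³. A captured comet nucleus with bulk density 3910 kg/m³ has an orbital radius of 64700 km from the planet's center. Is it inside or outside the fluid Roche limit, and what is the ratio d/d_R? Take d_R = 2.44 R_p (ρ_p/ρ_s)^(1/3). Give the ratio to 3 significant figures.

inside; d/d_R ≈ 0.813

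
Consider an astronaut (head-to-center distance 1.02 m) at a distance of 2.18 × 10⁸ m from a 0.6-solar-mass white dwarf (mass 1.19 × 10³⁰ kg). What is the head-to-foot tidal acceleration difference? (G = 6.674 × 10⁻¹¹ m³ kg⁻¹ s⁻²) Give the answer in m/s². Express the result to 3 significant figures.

3.13 × 10⁻⁵ m/s²

a_tidal = 4GMr/d³
        = 4 × (6.674 × 10⁻¹¹) × (1.19 × 10³⁰) × (1.02) / (2.18 × 10⁸)³
        = 3.13 × 10⁻⁵ m/s²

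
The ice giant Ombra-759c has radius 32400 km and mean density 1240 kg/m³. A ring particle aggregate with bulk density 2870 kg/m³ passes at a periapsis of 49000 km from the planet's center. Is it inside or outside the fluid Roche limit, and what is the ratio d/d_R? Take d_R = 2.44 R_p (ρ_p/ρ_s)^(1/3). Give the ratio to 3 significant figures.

inside; d/d_R ≈ 0.820

d_R = 2.44 × (32400 km) × (1240/2870)^(1/3) = 59770 km
d/d_R = (49000) / (59770) = 0.820
Since d/d_R < 1, the body is inside the Roche limit.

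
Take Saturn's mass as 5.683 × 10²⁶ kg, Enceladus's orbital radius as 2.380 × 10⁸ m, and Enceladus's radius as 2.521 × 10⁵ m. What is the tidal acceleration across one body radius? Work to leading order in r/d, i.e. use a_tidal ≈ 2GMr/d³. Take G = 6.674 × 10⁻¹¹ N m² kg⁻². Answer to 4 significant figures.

1.419 × 10⁻³ m/s²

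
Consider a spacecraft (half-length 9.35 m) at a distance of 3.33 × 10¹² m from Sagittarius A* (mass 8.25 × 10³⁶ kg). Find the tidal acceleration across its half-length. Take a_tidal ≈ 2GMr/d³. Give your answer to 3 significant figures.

Since r ≪ d, expand the inverse-square field across one radius to get the leading 2GMr/d³ term.
Δg = 2GMr/d³
   = 2 × (6.674 × 10⁻¹¹) × (8.25 × 10³⁶) × (9.35) / (3.33 × 10¹²)³
   = 2.79 × 10⁻¹⁰ m/s²

2.79 × 10⁻¹⁰ m/s²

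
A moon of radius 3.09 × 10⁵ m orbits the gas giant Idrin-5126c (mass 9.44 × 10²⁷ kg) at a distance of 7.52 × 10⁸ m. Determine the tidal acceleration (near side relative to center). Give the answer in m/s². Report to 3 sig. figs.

a_tidal = 2GMr/d³
        = 2 × (6.674 × 10⁻¹¹) × (9.44 × 10²⁷) × (3.09 × 10⁵) / (7.52 × 10⁸)³
        = 9.16 × 10⁻⁴ m/s²

9.16 × 10⁻⁴ m/s²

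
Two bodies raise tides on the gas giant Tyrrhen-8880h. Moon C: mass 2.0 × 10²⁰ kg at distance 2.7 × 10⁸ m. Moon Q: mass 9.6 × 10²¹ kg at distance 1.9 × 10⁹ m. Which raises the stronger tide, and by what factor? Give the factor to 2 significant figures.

Moon C, by a factor of ≈ 7.3

Compare M/d³ for the two perturbers:
Moon C: (2.0 × 10²⁰) / (2.7 × 10⁸)³ = 1.016 × 10⁻⁵
Moon Q: (9.6 × 10²¹) / (1.9 × 10⁹)³ = 1.400 × 10⁻⁶
Ratio (larger/smaller) = 7.3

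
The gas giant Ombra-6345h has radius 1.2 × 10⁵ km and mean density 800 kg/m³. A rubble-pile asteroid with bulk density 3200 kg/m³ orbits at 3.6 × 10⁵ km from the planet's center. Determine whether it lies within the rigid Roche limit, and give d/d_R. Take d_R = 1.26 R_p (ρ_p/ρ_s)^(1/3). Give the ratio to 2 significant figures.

outside; d/d_R ≈ 3.8

d_R = 1.26 × (1.2 × 10⁵ km) × (800/3200)^(1/3) = 95250 km
d/d_R = (3.6 × 10⁵) / (95250) = 3.8
Since d/d_R > 1, the body is outside the Roche limit.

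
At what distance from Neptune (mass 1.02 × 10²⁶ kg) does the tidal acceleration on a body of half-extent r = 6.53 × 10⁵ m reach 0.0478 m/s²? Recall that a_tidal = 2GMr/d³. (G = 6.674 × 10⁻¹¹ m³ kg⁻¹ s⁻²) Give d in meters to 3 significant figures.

2GMr/d³ = a_tidal  ⇒  d = (2GMr / a_tidal)^(1/3)
d = (2 × 6.674×10⁻¹¹ × (1.02 × 10²⁶) × (6.53 × 10⁵) / (0.0478))^(1/3)
  = 5.71 × 10⁷ m

5.71 × 10⁷ m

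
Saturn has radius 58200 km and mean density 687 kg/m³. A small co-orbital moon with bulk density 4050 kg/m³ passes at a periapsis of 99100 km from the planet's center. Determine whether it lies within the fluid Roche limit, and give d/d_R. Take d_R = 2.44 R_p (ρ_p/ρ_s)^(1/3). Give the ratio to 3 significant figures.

outside; d/d_R ≈ 1.26

d_R = 2.44 × (58200 km) × (687/4050)^(1/3) = 78610 km
d/d_R = (99100) / (78610) = 1.26
Since d/d_R > 1, the body is outside the Roche limit.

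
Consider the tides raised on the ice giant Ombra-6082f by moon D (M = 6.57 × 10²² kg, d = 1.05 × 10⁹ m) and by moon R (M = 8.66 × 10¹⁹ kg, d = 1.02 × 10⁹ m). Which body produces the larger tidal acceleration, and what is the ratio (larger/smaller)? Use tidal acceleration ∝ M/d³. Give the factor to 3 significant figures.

Moon D, by a factor of ≈ 695

Tidal acceleration ∝ M/d³, so compare M/d³ for each.
Moon D: (6.57 × 10²²) / (1.05 × 10⁹)³ = 5.675 × 10⁻⁵
Moon R: (8.66 × 10¹⁹) / (1.02 × 10⁹)³ = 8.161 × 10⁻⁸
Ratio (larger/smaller) = 695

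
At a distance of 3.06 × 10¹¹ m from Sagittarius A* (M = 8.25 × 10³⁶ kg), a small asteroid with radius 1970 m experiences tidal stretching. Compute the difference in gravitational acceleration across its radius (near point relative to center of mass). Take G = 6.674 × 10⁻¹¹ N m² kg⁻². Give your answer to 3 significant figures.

a_tidal = 2GMr/d³
        = 2 × (6.674 × 10⁻¹¹) × (8.25 × 10³⁶) × (1970) / (3.06 × 10¹¹)³
        = 7.57 × 10⁻⁵ m/s²

7.57 × 10⁻⁵ m/s²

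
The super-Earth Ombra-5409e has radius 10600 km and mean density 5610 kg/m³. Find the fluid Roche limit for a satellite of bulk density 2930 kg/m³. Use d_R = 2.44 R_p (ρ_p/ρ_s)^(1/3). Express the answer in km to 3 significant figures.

32100 km

d_R = 2.44 × 10600 km × (5610/2930)^(1/3)
    = 32100 km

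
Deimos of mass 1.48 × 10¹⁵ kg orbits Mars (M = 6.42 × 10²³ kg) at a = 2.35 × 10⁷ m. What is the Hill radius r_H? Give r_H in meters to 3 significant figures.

r_H ≈ a (m/3M)^(1/3)
    = (2.35 × 10⁷) × (1.48 × 10¹⁵ / (3 × 6.42 × 10²³))^(1/3)
    = 2.15 × 10⁴ m

2.15 × 10⁴ m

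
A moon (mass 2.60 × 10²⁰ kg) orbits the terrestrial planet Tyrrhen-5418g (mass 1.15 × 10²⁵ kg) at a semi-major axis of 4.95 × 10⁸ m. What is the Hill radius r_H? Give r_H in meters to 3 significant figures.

r_H ≈ a (m/3M)^(1/3)
    = (4.95 × 10⁸) × (2.60 × 10²⁰ / (3 × 1.15 × 10²⁵))^(1/3)
    = 9.70 × 10⁶ m

9.70 × 10⁶ m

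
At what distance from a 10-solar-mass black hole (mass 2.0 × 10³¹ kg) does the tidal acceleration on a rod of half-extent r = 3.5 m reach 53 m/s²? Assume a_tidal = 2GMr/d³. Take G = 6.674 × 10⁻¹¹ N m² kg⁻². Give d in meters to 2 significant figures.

2GMr/d³ = a_tidal  ⇒  d = (2GMr / a_tidal)^(1/3)
d = (2 × 6.674×10⁻¹¹ × (2.0 × 10³¹) × (3.5) / (53))^(1/3)
  = 5.6 × 10⁶ m

5.6 × 10⁶ m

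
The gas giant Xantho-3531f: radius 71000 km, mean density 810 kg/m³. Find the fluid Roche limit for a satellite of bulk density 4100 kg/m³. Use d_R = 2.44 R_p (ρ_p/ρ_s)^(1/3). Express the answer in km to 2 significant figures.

1.0 × 10⁵ km

d_R = 2.44 × 71000 km × (810/4100)^(1/3)
    = 1.0 × 10⁵ km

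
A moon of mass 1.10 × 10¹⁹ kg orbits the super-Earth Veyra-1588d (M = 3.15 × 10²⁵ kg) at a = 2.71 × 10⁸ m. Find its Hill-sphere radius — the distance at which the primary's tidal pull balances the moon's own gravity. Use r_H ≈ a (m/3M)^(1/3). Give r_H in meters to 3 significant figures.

1.32 × 10⁶ m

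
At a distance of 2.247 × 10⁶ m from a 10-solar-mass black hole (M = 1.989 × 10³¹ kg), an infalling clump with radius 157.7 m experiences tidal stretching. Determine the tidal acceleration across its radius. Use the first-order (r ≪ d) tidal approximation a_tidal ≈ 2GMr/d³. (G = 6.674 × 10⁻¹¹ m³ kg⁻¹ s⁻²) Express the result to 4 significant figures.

3.690 × 10⁴ m/s²

a_tidal = 2GMr/d³
        = 2 × (6.674 × 10⁻¹¹) × (1.989 × 10³¹) × (157.7) / (2.247 × 10⁶)³
        = 3.690 × 10⁴ m/s²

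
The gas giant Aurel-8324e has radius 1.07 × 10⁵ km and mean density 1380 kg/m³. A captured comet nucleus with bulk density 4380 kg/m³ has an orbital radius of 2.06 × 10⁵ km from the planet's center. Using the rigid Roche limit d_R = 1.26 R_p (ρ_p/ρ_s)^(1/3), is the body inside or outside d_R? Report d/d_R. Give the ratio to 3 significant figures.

outside; d/d_R ≈ 2.25

d_R = 1.26 × (1.07 × 10⁵ km) × (1380/4380)^(1/3) = 91740 km
d/d_R = (2.06 × 10⁵) / (91740) = 2.25
Since d/d_R > 1, the body is outside the Roche limit.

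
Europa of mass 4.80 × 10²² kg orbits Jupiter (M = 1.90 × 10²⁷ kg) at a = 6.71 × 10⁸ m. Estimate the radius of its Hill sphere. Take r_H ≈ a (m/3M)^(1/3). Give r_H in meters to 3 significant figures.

r_H ≈ a (m/3M)^(1/3)
    = (6.71 × 10⁸) × (4.80 × 10²² / (3 × 1.90 × 10²⁷))^(1/3)
    = 1.37 × 10⁷ m

1.37 × 10⁷ m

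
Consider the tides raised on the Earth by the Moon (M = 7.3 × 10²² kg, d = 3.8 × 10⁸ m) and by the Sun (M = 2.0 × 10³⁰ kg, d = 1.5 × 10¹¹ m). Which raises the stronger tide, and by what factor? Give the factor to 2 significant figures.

Tidal acceleration ∝ M/d³, so compare M/d³ for each.
The Moon: (7.3 × 10²²) / (3.8 × 10⁸)³ = 1.330 × 10⁻³
The Sun: (2.0 × 10³⁰) / (1.5 × 10¹¹)³ = 5.926 × 10⁻⁴
Ratio (larger/smaller) = 2.2

The Moon, by a factor of ≈ 2.2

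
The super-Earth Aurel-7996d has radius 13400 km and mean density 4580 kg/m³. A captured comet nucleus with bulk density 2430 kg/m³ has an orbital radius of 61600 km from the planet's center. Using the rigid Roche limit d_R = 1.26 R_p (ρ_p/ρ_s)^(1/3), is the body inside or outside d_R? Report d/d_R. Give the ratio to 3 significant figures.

outside; d/d_R ≈ 2.95

d_R = 1.26 × (13400 km) × (4580/2430)^(1/3) = 20860 km
d/d_R = (61600) / (20860) = 2.95
Since d/d_R > 1, the body is outside the Roche limit.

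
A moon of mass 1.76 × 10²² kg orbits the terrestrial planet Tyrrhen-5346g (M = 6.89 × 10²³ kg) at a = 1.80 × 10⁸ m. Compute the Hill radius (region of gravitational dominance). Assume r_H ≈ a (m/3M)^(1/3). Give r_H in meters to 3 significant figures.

3.68 × 10⁷ m

r_H ≈ a (m/3M)^(1/3)
    = (1.80 × 10⁸) × (1.76 × 10²² / (3 × 6.89 × 10²³))^(1/3)
    = 3.68 × 10⁷ m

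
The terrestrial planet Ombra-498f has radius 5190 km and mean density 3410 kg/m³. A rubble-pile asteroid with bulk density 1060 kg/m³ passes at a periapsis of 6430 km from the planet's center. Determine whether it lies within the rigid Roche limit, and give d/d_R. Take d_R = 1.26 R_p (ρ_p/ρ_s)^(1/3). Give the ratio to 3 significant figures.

inside; d/d_R ≈ 0.666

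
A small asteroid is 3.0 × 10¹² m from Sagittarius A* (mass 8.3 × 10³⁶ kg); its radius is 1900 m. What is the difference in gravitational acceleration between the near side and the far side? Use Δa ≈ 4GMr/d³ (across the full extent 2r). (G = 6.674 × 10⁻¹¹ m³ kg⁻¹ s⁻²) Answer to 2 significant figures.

a_tidal = 4GMr/d³
        = 4 × (6.674 × 10⁻¹¹) × (8.3 × 10³⁶) × (1900) / (3.0 × 10¹²)³
        = 1.6 × 10⁻⁷ m/s²

1.6 × 10⁻⁷ m/s²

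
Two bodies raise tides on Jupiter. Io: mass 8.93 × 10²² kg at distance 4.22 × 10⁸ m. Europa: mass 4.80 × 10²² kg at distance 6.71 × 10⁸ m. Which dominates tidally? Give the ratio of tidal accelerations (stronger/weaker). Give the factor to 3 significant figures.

Tidal stretch scales as M/d³; compute that for each body.
Io: (8.93 × 10²²) / (4.22 × 10⁸)³ = 1.188 × 10⁻³
Europa: (4.80 × 10²²) / (6.71 × 10⁸)³ = 1.589 × 10⁻⁴
Ratio (larger/smaller) = 7.48

Io, by a factor of ≈ 7.48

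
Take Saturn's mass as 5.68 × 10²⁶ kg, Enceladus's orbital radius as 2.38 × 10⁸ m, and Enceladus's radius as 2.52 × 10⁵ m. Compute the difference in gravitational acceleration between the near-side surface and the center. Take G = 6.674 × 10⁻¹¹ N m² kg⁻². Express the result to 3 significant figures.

Δa = 2GMr/d³
   = 2 × (6.674 × 10⁻¹¹) × (5.68 × 10²⁶) × (2.52 × 10⁵) / (2.38 × 10⁸)³
   = 1.42 × 10⁻³ m/s²

1.42 × 10⁻³ m/s²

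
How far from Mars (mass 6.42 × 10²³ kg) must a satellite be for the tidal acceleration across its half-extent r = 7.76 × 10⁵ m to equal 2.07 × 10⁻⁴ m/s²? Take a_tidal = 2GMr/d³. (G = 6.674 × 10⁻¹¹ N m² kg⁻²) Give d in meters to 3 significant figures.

2GMr/d³ = a_tidal  ⇒  d = (2GMr / a_tidal)^(1/3)
d = (2 × 6.674×10⁻¹¹ × (6.42 × 10²³) × (7.76 × 10⁵) / (2.07 × 10⁻⁴))^(1/3)
  = 6.85 × 10⁷ m

6.85 × 10⁷ m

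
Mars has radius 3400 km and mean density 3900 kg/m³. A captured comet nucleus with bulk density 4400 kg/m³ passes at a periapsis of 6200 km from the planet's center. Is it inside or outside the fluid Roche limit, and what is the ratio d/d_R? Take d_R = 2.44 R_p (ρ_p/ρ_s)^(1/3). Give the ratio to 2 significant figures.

d_R = 2.44 × (3400 km) × (3900/4400)^(1/3) = 7969 km
d/d_R = (6200) / (7969) = 0.78
Since d/d_R < 1, the body is inside the Roche limit.

inside; d/d_R ≈ 0.78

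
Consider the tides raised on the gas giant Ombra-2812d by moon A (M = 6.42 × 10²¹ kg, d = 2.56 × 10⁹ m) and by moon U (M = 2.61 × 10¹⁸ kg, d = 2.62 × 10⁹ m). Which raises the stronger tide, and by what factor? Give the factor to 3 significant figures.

Tidal stretch scales as M/d³; compute that for each body.
Moon A: (6.42 × 10²¹) / (2.56 × 10⁹)³ = 3.827 × 10⁻⁷
Moon U: (2.61 × 10¹⁸) / (2.62 × 10⁹)³ = 1.451 × 10⁻¹⁰
Ratio (larger/smaller) = 2640

Moon A, by a factor of ≈ 2640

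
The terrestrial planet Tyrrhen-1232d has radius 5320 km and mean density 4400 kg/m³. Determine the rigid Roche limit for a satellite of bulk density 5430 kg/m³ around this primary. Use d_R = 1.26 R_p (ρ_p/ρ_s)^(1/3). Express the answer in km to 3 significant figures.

d_R = 1.26 × 5320 km × (4400/5430)^(1/3)
    = 6250 km

6250 km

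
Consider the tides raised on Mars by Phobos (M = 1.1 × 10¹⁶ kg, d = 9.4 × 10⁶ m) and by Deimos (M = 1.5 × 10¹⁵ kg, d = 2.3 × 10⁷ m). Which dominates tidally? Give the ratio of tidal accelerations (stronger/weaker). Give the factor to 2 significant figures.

Compare M/d³ for the two perturbers:
Phobos: (1.1 × 10¹⁶) / (9.4 × 10⁶)³ = 1.324 × 10⁻⁵
Deimos: (1.5 × 10¹⁵) / (2.3 × 10⁷)³ = 1.233 × 10⁻⁷
Ratio (larger/smaller) = 110

Phobos, by a factor of ≈ 110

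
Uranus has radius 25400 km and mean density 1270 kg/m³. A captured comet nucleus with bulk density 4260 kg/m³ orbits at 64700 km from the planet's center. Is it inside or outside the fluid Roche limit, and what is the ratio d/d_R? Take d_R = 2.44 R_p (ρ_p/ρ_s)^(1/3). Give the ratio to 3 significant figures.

d_R = 2.44 × (25400 km) × (1270/4260)^(1/3) = 41400 km
d/d_R = (64700) / (41400) = 1.56
Since d/d_R > 1, the body is outside the Roche limit.

outside; d/d_R ≈ 1.56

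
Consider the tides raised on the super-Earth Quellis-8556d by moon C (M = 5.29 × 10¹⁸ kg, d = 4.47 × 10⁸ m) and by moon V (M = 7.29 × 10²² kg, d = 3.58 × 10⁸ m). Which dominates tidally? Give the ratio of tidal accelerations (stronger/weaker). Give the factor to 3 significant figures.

Tidal acceleration ∝ M/d³, so compare M/d³ for each.
Moon C: (5.29 × 10¹⁸) / (4.47 × 10⁸)³ = 5.923 × 10⁻⁸
Moon V: (7.29 × 10²²) / (3.58 × 10⁸)³ = 1.589 × 10⁻³
Ratio (larger/smaller) = 26800

Moon V, by a factor of ≈ 26800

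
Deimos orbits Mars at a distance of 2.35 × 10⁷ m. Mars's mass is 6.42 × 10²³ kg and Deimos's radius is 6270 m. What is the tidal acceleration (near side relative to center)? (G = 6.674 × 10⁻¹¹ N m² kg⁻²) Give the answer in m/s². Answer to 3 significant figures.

4.14 × 10⁻⁵ m/s²

Differencing GM/(d−r)² and GM/d² to first order in r/d gives 2GMr/d³.
a_tidal = 2GMr/d³
        = 2 × (6.674 × 10⁻¹¹) × (6.42 × 10²³) × (6270) / (2.35 × 10⁷)³
        = 4.14 × 10⁻⁵ m/s²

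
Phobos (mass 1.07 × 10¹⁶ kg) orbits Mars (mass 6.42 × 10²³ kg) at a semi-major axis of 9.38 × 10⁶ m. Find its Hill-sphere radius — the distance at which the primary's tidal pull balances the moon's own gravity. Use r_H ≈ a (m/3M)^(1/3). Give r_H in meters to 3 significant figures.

r_H ≈ a (m/3M)^(1/3)
    = (9.38 × 10⁶) × (1.07 × 10¹⁶ / (3 × 6.42 × 10²³))^(1/3)
    = 1.66 × 10⁴ m

1.66 × 10⁴ m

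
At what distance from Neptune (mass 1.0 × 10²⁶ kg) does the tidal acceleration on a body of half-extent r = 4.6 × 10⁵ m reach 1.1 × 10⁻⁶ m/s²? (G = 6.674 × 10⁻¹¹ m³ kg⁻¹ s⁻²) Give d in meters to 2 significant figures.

2GMr/d³ = a_tidal  ⇒  d = (2GMr / a_tidal)^(1/3)
d = (2 × 6.674×10⁻¹¹ × (1.0 × 10²⁶) × (4.6 × 10⁵) / (1.1 × 10⁻⁶))^(1/3)
  = 1.8 × 10⁹ m

1.8 × 10⁹ m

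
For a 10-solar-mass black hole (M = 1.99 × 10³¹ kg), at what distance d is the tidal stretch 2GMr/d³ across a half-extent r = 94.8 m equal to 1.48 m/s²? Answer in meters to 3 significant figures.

2GMr/d³ = a_tidal  ⇒  d = (2GMr / a_tidal)^(1/3)
d = (2 × 6.674×10⁻¹¹ × (1.99 × 10³¹) × (94.8) / (1.48))^(1/3)
  = 5.54 × 10⁷ m

5.54 × 10⁷ m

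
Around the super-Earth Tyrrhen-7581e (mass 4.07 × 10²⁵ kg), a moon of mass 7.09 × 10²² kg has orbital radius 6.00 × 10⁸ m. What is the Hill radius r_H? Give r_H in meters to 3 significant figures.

r_H ≈ a (m/3M)^(1/3)
    = (6.00 × 10⁸) × (7.09 × 10²² / (3 × 4.07 × 10²⁵))^(1/3)
    = 5.01 × 10⁷ m

5.01 × 10⁷ m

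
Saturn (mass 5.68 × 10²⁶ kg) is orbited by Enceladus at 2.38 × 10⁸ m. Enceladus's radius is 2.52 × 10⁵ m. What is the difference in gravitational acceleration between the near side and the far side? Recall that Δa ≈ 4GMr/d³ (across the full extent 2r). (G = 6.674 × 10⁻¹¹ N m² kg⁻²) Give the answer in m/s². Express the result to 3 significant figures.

2.83 × 10⁻³ m/s²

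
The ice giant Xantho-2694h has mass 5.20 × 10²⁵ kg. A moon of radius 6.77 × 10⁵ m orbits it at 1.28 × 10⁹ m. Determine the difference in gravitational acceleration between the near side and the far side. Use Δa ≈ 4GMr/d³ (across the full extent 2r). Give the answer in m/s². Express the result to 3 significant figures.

4.48 × 10⁻⁶ m/s²

Δg = 4GMr/d³
   = 4 × (6.674 × 10⁻¹¹) × (5.20 × 10²⁵) × (6.77 × 10⁵) / (1.28 × 10⁹)³
   = 4.48 × 10⁻⁶ m/s²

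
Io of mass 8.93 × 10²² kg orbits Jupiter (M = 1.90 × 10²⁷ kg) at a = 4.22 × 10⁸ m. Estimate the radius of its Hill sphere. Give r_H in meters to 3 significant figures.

r_H ≈ a (m/3M)^(1/3)
    = (4.22 × 10⁸) × (8.93 × 10²² / (3 × 1.90 × 10²⁷))^(1/3)
    = 1.06 × 10⁷ m

1.06 × 10⁷ m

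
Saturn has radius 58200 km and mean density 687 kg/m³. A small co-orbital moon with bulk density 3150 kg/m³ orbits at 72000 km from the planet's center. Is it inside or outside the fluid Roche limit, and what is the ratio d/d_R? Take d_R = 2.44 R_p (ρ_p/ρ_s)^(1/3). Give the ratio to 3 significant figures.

d_R = 2.44 × (58200 km) × (687/3150)^(1/3) = 85480 km
d/d_R = (72000) / (85480) = 0.842
Since d/d_R < 1, the body is inside the Roche limit.

inside; d/d_R ≈ 0.842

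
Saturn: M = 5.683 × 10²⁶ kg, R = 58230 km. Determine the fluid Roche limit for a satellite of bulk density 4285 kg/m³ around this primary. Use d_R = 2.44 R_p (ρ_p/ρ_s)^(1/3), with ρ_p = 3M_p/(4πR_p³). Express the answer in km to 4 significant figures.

ρ_p = 3M_p/(4πR_p³) = 3 × (5.683 × 10²⁶) / (4π × (5.823 × 10⁷ m)³) = 687.1 kg/m³
d_R = 2.44 × 58230 km × (687.1/4285)^(1/3)
    = 77190 km

77190 km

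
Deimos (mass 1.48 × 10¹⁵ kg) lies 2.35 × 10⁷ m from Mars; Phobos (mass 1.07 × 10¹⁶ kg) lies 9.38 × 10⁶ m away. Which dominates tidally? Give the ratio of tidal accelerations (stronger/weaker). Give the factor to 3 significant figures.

Phobos, by a factor of ≈ 114

Tidal acceleration ∝ M/d³, so compare M/d³ for each.
Deimos: (1.48 × 10¹⁵) / (2.35 × 10⁷)³ = 1.140 × 10⁻⁷
Phobos: (1.07 × 10¹⁶) / (9.38 × 10⁶)³ = 1.297 × 10⁻⁵
Ratio (larger/smaller) = 114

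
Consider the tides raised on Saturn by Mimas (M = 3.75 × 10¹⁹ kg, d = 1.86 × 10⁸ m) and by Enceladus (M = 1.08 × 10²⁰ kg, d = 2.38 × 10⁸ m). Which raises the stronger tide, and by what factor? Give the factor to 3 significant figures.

Enceladus, by a factor of ≈ 1.37

Tidal stretch scales as M/d³; compute that for each body.
Mimas: (3.75 × 10¹⁹) / (1.86 × 10⁸)³ = 5.828 × 10⁻⁶
Enceladus: (1.08 × 10²⁰) / (2.38 × 10⁸)³ = 8.011 × 10⁻⁶
Ratio (larger/smaller) = 1.37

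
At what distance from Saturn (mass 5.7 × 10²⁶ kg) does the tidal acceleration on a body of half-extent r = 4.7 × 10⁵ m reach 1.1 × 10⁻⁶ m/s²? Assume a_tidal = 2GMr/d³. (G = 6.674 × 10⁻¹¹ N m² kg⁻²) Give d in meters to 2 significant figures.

3.2 × 10⁹ m

2GMr/d³ = a_tidal  ⇒  d = (2GMr / a_tidal)^(1/3)
d = (2 × 6.674×10⁻¹¹ × (5.7 × 10²⁶) × (4.7 × 10⁵) / (1.1 × 10⁻⁶))^(1/3)
  = 3.2 × 10⁹ m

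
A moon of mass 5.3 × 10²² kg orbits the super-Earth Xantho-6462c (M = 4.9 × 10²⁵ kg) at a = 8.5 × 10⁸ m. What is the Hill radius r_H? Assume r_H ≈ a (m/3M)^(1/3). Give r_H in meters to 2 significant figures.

r_H ≈ a (m/3M)^(1/3)
    = (8.5 × 10⁸) × (5.3 × 10²² / (3 × 4.9 × 10²⁵))^(1/3)
    = 6.0 × 10⁷ m

6.0 × 10⁷ m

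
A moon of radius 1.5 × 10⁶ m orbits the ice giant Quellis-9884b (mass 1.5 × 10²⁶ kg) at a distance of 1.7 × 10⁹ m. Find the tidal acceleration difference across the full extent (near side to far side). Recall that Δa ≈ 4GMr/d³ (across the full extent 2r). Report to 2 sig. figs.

Δg = 4GMr/d³
   = 4 × (6.674 × 10⁻¹¹) × (1.5 × 10²⁶) × (1.5 × 10⁶) / (1.7 × 10⁹)³
   = 1.2 × 10⁻⁵ m/s²

1.2 × 10⁻⁵ m/s²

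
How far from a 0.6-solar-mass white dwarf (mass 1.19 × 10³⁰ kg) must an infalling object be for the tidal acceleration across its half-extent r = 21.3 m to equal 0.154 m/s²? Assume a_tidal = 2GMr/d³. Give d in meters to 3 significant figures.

2.80 × 10⁷ m

2GMr/d³ = a_tidal  ⇒  d = (2GMr / a_tidal)^(1/3)
d = (2 × 6.674×10⁻¹¹ × (1.19 × 10³⁰) × (21.3) / (0.154))^(1/3)
  = 2.80 × 10⁷ m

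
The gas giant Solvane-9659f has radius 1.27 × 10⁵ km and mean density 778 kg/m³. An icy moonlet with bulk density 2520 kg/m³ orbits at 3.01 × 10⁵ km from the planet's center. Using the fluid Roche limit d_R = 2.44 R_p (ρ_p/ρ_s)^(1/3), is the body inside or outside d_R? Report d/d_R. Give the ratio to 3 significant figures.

d_R = 2.44 × (1.27 × 10⁵ km) × (778/2520)^(1/3) = 2.094 × 10⁵ km
d/d_R = (3.01 × 10⁵) / (2.094 × 10⁵) = 1.44
Since d/d_R > 1, the body is outside the Roche limit.

outside; d/d_R ≈ 1.44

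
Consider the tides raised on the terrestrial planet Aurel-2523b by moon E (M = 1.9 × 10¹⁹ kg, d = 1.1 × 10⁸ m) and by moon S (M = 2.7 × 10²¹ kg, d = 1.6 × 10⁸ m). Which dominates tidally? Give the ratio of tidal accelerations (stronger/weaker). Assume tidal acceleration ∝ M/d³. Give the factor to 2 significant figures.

Moon S, by a factor of ≈ 46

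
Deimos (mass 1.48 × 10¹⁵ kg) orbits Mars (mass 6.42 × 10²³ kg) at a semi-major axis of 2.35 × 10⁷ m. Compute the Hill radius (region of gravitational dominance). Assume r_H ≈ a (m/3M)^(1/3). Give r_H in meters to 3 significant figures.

r_H ≈ a (m/3M)^(1/3)
    = (2.35 × 10⁷) × (1.48 × 10¹⁵ / (3 × 6.42 × 10²³))^(1/3)
    = 2.15 × 10⁴ m

2.15 × 10⁴ m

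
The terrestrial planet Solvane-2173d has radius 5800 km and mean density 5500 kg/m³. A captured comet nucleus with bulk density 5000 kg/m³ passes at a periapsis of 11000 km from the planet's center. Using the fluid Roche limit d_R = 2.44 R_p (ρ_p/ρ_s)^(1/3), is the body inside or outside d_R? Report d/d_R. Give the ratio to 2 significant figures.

inside; d/d_R ≈ 0.75

d_R = 2.44 × (5800 km) × (5500/5000)^(1/3) = 14610 km
d/d_R = (11000) / (14610) = 0.75
Since d/d_R < 1, the body is inside the Roche limit.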